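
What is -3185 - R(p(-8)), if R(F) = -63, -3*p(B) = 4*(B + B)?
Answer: -3122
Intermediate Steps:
p(B) = -8*B/3 (p(B) = -4*(B + B)/3 = -4*2*B/3 = -8*B/3)
-3185 - R(p(-8)) = -3185 - 1*(-63) = -3185 + 63 = -3122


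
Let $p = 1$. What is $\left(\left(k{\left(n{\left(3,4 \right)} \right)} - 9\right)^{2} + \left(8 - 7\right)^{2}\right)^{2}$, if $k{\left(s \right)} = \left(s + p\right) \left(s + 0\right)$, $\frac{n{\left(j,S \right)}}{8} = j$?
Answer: $121997915524$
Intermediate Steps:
$n{\left(j,S \right)} = 8 j$
$k{\left(s \right)} = s \left(1 + s\right)$ ($k{\left(s \right)} = \left(s + 1\right) \left(s + 0\right) = \left(1 + s\right) s = s \left(1 + s\right)$)
$\left(\left(k{\left(n{\left(3,4 \right)} \right)} - 9\right)^{2} + \left(8 - 7\right)^{2}\right)^{2} = \left(\left(8 \cdot 3 \left(1 + 8 \cdot 3\right) - 9\right)^{2} + \left(8 - 7\right)^{2}\right)^{2} = \left(\left(24 \left(1 + 24\right) - 9\right)^{2} + 1^{2}\right)^{2} = \left(\left(24 \cdot 25 - 9\right)^{2} + 1\right)^{2} = \left(\left(600 - 9\right)^{2} + 1\right)^{2} = \left(591^{2} + 1\right)^{2} = \left(349281 + 1\right)^{2} = 349282^{2} = 121997915524$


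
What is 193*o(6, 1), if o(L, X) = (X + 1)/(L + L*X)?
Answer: 193/6 ≈ 32.167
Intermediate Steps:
o(L, X) = (1 + X)/(L + L*X)
193*o(6, 1) = 193/6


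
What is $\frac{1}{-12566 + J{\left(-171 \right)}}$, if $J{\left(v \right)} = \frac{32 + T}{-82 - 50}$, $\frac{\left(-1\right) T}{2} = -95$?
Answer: $- \frac{22}{276489} \approx -7.9569 \cdot 10^{-5}$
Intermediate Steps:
$T = 190$ ($T = \left(-2\right) \left(-95\right) = 190$)
$J{\left(v \right)} = - \frac{37}{22}$ ($J{\left(v \right)} = \frac{32 + 190}{-82 - 50} = \frac{222}{-132} = 222 \left(- \frac{1}{132}\right) = - \frac{37}{22}$)
$\frac{1}{-12566 + J{\left(-171 \right)}} = \frac{1}{-12566 - \frac{37}{22}} = \frac{1}{- \frac{276489}{22}} = - \frac{22}{276489}$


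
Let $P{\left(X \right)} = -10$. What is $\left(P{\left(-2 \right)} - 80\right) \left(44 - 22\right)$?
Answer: $-1980$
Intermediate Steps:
$\left(P{\left(-2 \right)} - 80\right) \left(44 - 22\right) = \left(-10 - 80\right) \left(44 - 22\right) = \left(-90\right) 22 = -1980$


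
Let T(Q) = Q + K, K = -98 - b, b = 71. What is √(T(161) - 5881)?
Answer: I*√5889 ≈ 76.74*I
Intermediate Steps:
K = -169 (K = -98 - 1*71 = -98 - 71 = -169)
T(Q) = -169 + Q (T(Q) = Q - 169 = -169 + Q)
√(T(161) - 5881) = √((-169 + 161) - 5881) = √(-8 - 5881) = √(-5889) = I*√5889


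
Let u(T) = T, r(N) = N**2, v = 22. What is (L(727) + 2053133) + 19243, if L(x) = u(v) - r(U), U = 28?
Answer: 2071614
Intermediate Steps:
L(x) = -762 (L(x) = 22 - 1*28**2 = 22 - 1*784 = 22 - 784 = -762)
(L(727) + 2053133) + 19243 = (-762 + 2053133) + 19243 = 2052371 + 19243 = 2071614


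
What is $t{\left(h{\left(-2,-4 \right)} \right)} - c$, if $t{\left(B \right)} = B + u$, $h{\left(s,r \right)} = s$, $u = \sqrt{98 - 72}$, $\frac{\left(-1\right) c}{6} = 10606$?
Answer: $63634 + \sqrt{26} \approx 63639.0$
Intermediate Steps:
$c = -63636$ ($c = \left(-6\right) 10606 = -63636$)
$u = \sqrt{26} \approx 5.099$
$t{\left(B \right)} = B + \sqrt{26}$
$t{\left(h{\left(-2,-4 \right)} \right)} - c = \left(-2 + \sqrt{26}\right) - -63636 = \left(-2 + \sqrt{26}\right) + 63636 = 63634 + \sqrt{26}$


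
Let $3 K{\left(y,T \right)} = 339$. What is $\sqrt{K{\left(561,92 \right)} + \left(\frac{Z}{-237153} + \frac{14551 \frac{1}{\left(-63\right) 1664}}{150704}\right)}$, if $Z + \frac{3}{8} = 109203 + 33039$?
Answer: $\frac{\sqrt{388222424310029774710399154}}{1858475097024} \approx 10.602$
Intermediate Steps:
$K{\left(y,T \right)} = 113$ ($K{\left(y,T \right)} = \frac{1}{3} \cdot 339 = 113$)
$Z = \frac{1137933}{8}$ ($Z = - \frac{3}{8} + \left(109203 + 33039\right) = - \frac{3}{8} + 142242 = \frac{1137933}{8} \approx 1.4224 \cdot 10^{5}$)
$\sqrt{K{\left(561,92 \right)} + \left(\frac{Z}{-237153} + \frac{14551 \frac{1}{\left(-63\right) 1664}}{150704}\right)} = \sqrt{113 + \left(\frac{1137933}{8 \left(-237153\right)} + \frac{14551 \frac{1}{\left(-63\right) 1664}}{150704}\right)} = \sqrt{113 + \left(\frac{1137933}{8} \left(- \frac{1}{237153}\right) + \frac{14551}{-104832} \cdot \frac{1}{150704}\right)} = \sqrt{113 - \left(\frac{379311}{632408} - 14551 \left(- \frac{1}{104832}\right) \frac{1}{150704}\right)} = \sqrt{113 - \frac{107010582539611}{178413609314304}} = \sqrt{\frac{20053727269976741}{178413609314304}} = \frac{\sqrt{388222424310029774710399154}}{1858475097024}$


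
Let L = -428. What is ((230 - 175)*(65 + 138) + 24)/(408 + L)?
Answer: -11189/20 ≈ -559.45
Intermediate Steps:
((230 - 175)*(65 + 138) + 24)/(408 + L) = ((230 - 175)*(65 + 138) + 24)/(408 - 428) = (55*203 + 24)/(-20) = (11165 + 24)*(-1/20) = 11189*(-1/20) = -11189/20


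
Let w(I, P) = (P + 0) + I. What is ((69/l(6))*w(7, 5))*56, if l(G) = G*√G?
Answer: 1288*√6 ≈ 3154.9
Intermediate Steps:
l(G) = G^(3/2)
w(I, P) = I + P (w(I, P) = P + I = I + P)
((69/l(6))*w(7, 5))*56 = ((69/(6^(3/2)))*(7 + 5))*56 = ((69/((6*√6)))*12)*56 = ((69*(√6/36))*12)*56 = ((23*√6/12)*12)*56 = (23*√6)*56 = 1288*√6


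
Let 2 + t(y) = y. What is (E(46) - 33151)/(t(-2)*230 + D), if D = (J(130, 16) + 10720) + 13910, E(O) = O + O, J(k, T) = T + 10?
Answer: -33059/23736 ≈ -1.3928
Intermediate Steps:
J(k, T) = 10 + T
t(y) = -2 + y
E(O) = 2*O
D = 24656 (D = ((10 + 16) + 10720) + 13910 = (26 + 10720) + 13910 = 10746 + 13910 = 24656)
(E(46) - 33151)/(t(-2)*230 + D) = (2*46 - 33151)/((-2 - 2)*230 + 24656) = (92 - 33151)/(-4*230 + 24656) = -33059/(-920 + 24656) = -33059/23736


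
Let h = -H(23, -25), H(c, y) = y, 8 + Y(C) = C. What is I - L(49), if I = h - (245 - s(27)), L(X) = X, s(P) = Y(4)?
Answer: -273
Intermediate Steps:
Y(C) = -8 + C
s(P) = -4 (s(P) = -8 + 4 = -4)
h = 25 (h = -1*(-25) = 25)
I = -224 (I = 25 - (245 - 1*(-4)) = 25 - (245 + 4) = 25 - 1*249 = 25 - 249 = -224)
I - L(49) = -224 - 1*49 = -224 - 49 = -273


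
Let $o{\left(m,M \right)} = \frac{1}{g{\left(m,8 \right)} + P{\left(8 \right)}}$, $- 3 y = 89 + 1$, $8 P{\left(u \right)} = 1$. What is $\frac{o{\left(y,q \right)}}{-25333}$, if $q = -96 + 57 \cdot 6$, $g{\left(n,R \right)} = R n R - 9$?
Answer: $\frac{8}{390913523} \approx 2.0465 \cdot 10^{-8}$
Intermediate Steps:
$g{\left(n,R \right)} = -9 + n R^{2}$ ($g{\left(n,R \right)} = n R^{2} - 9 = -9 + n R^{2}$)
$P{\left(u \right)} = \frac{1}{8}$ ($P{\left(u \right)} = \frac{1}{8} \cdot 1 = \frac{1}{8}$)
$q = 246$ ($q = -96 + 342 = 246$)
$y = -30$ ($y = - \frac{89 + 1}{3} = \left(- \frac{1}{3}\right) 90 = -30$)
$o{\left(m,M \right)} = \frac{1}{- \frac{71}{8} + 64 m}$ ($o{\left(m,M \right)} = \frac{1}{\left(-9 + m 8^{2}\right) + \frac{1}{8}} = \frac{1}{\left(-9 + m 64\right) + \frac{1}{8}} = \frac{1}{\left(-9 + 64 m\right) + \frac{1}{8}} = \frac{1}{- \frac{71}{8} + 64 m}$)
$\frac{o{\left(y,q \right)}}{-25333} = \frac{8 \frac{1}{-71 + 512 \left(-30\right)}}{-25333} = \frac{8}{-71 - 15360} \left(- \frac{1}{25333}\right) = \frac{8}{-15431} \left(- \frac{1}{25333}\right) = 8 \left(- \frac{1}{15431}\right) \left(- \frac{1}{25333}\right) = \left(- \frac{8}{15431}\right) \left(- \frac{1}{25333}\right) = \frac{8}{390913523}$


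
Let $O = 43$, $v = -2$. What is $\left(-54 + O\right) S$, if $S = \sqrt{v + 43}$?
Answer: $- 11 \sqrt{41} \approx -70.434$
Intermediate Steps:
$S = \sqrt{41}$ ($S = \sqrt{-2 + 43} = \sqrt{41} \approx 6.4031$)
$\left(-54 + O\right) S = \left(-54 + 43\right) \sqrt{41} = - 11 \sqrt{41}$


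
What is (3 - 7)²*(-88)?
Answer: -1408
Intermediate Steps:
(3 - 7)²*(-88) = (-4)²*(-88) = 16*(-88) = -1408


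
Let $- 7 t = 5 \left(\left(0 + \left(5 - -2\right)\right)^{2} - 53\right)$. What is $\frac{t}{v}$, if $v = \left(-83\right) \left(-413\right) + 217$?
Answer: $\frac{5}{60368} \approx 8.2825 \cdot 10^{-5}$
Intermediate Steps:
$t = \frac{20}{7}$ ($t = - \frac{5 \left(\left(0 + \left(5 - -2\right)\right)^{2} - 53\right)}{7} = - \frac{5 \left(\left(0 + \left(5 + 2\right)\right)^{2} - 53\right)}{7} = - \frac{5 \left(\left(0 + 7\right)^{2} - 53\right)}{7} = - \frac{5 \left(7^{2} - 53\right)}{7} = - \frac{5 \left(49 - 53\right)}{7} = - \frac{5 \left(-4\right)}{7} = \left(- \frac{1}{7}\right) \left(-20\right) = \frac{20}{7} \approx 2.8571$)
$v = 34496$ ($v = 34279 + 217 = 34496$)
$\frac{t}{v} = \frac{20}{7 \cdot 34496} = \frac{20}{7} \cdot \frac{1}{34496} = \frac{5}{60368}$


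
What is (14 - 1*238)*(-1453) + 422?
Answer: 325894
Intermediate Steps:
(14 - 1*238)*(-1453) + 422 = (14 - 238)*(-1453) + 422 = -224*(-1453) + 422 = 325472 + 422 = 325894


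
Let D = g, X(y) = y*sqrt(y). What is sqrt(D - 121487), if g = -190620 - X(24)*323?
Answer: sqrt(-312107 - 15504*sqrt(6)) ≈ 591.68*I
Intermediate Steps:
X(y) = y**(3/2)
g = -190620 - 15504*sqrt(6) (g = -190620 - 24**(3/2)*323 = -190620 - 48*sqrt(6)*323 = -190620 - 15504*sqrt(6) ≈ -2.2860e+5)
D = -190620 - 15504*sqrt(6) ≈ -2.2860e+5
sqrt(D - 121487) = sqrt((-190620 - 15504*sqrt(6)) - 121487) = sqrt(-312107 - 15504*sqrt(6))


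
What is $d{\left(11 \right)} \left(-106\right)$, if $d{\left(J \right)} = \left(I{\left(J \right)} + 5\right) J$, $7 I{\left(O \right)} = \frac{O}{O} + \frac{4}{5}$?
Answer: $- \frac{214544}{35} \approx -6129.8$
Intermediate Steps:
$I{\left(O \right)} = \frac{9}{35}$ ($I{\left(O \right)} = \frac{\frac{O}{O} + \frac{4}{5}}{7} = \frac{1 + 4 \cdot \frac{1}{5}}{7} = \frac{1 + \frac{4}{5}}{7} = \frac{1}{7} \cdot \frac{9}{5} = \frac{9}{35}$)
$d{\left(J \right)} = \frac{184 J}{35}$ ($d{\left(J \right)} = \left(\frac{9}{35} + 5\right) J = \frac{184 J}{35}$)
$d{\left(11 \right)} \left(-106\right) = \frac{184}{35} \cdot 11 \left(-106\right) = \frac{2024}{35} \left(-106\right) = - \frac{214544}{35}$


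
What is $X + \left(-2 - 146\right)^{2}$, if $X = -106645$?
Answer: $-84741$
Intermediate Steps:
$X + \left(-2 - 146\right)^{2} = -106645 + \left(-2 - 146\right)^{2} = -106645 + \left(-148\right)^{2} = -106645 + 21904 = -84741$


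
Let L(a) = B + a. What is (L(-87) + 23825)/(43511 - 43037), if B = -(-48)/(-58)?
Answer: 344189/6873 ≈ 50.078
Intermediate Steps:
B = -24/29 (B = -(-48)*(-1)/58 = -1*24/29 = -24/29 ≈ -0.82759)
L(a) = -24/29 + a
(L(-87) + 23825)/(43511 - 43037) = ((-24/29 - 87) + 23825)/(43511 - 43037) = (-2547/29 + 23825)/474 = (688378/29)*(1/474) = 344189/6873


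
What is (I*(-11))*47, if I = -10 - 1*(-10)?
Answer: 0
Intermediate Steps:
I = 0 (I = -10 + 10 = 0)
(I*(-11))*47 = (0*(-11))*47 = 0*47 = 0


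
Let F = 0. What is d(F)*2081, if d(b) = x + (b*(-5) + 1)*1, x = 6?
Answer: 14567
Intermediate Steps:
d(b) = 7 - 5*b (d(b) = 6 + (b*(-5) + 1)*1 = 6 + (-5*b + 1)*1 = 6 + (1 - 5*b)*1 = 6 + (1 - 5*b) = 7 - 5*b)
d(F)*2081 = (7 - 5*0)*2081 = (7 + 0)*2081 = 7*2081 = 14567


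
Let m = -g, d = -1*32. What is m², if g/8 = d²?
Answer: 67108864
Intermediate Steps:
d = -32
g = 8192 (g = 8*(-32)² = 8*1024 = 8192)
m = -8192 (m = -1*8192 = -8192)
m² = (-8192)² = 67108864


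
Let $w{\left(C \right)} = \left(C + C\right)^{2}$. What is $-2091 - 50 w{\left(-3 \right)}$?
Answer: $-3891$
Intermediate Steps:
$w{\left(C \right)} = 4 C^{2}$ ($w{\left(C \right)} = \left(2 C\right)^{2} = 4 C^{2}$)
$-2091 - 50 w{\left(-3 \right)} = -2091 - 50 \cdot 4 \left(-3\right)^{2} = -2091 - 50 \cdot 4 \cdot 9 = -2091 - 1800 = -3891$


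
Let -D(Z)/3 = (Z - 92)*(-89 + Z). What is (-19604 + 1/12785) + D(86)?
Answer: -251327529/12785 ≈ -19658.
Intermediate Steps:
D(Z) = -3*(-92 + Z)*(-89 + Z) (D(Z) = -3*(Z - 92)*(-89 + Z) = -3*(-92 + Z)*(-89 + Z))
(-19604 + 1/12785) + D(86) = (-19604 + 1/12785) + (-24564 - 3*86**2 + 543*86) = (-19604 + 1/12785) + (-24564 - 3*7396 + 46698) = -250637139/12785 + (-24564 - 22188 + 46698) = -250637139/12785 - 54 = -251327529/12785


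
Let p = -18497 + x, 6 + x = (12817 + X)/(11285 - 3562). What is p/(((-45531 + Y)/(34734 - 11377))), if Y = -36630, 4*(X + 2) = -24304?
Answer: 3337526809010/634529403 ≈ 5259.8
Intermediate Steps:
X = -6078 (X = -2 + (¼)*(-24304) = -2 - 6076 = -6078)
x = -39599/7723 (x = -6 + (12817 - 6078)/(11285 - 3562) = -6 + 6739/7723 = -39599/7723 ≈ -5.1274)
p = -142891930/7723 (p = -18497 - 39599/7723 = -142891930/7723 ≈ -18502.)
p/(((-45531 + Y)/(34734 - 11377))) = -142891930*(34734 - 11377)/(-45531 - 36630)/7723 = -142891930/(7723*((-82161/23357))) = -142891930/(7723*((-82161*1/23357))) = -142891930/(7723*(-82161/23357)) = -142891930/7723*(-23357/82161) = 3337526809010/634529403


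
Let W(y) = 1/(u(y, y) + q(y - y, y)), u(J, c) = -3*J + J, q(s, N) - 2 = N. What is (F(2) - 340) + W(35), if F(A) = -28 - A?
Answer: -12211/33 ≈ -370.03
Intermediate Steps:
q(s, N) = 2 + N
u(J, c) = -2*J
W(y) = 1/(2 - y) (W(y) = 1/(-2*y + (2 + y)) = 1/(2 - y))
(F(2) - 340) + W(35) = ((-28 - 1*2) - 340) - 1/(-2 + 35) = ((-28 - 2) - 340) - 1/33 = (-30 - 340) - 1*1/33 = -370 - 1/33 = -12211/33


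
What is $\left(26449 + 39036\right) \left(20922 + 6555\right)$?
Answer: $1799331345$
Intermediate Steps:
$\left(26449 + 39036\right) \left(20922 + 6555\right) = 65485 \cdot 27477 = 1799331345$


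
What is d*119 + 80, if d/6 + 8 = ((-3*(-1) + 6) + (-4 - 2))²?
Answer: 794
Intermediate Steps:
d = 6 (d = -48 + 6*((-3*(-1) + 6) + (-4 - 2))² = -48 + 6*((3 + 6) - 6)² = -48 + 6*(9 - 6)² = -48 + 6*3² = -48 + 6*9 = -48 + 54 = 6)
d*119 + 80 = 6*119 + 80 = 714 + 80 = 794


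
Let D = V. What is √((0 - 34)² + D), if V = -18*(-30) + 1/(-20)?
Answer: √169595/10 ≈ 41.182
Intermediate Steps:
V = 10799/20 (V = 540 - 1/20 = 10799/20 ≈ 539.95)
D = 10799/20 ≈ 539.95
√((0 - 34)² + D) = √((0 - 34)² + 10799/20) = √((-34)² + 10799/20) = √(1156 + 10799/20) = √(33919/20) = √169595/10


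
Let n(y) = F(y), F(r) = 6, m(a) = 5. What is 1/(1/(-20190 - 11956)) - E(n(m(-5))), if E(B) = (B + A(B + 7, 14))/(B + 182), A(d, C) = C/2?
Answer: -6043461/188 ≈ -32146.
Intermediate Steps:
A(d, C) = C/2 (A(d, C) = C*(½) = C/2)
n(y) = 6
E(B) = (7 + B)/(182 + B) (E(B) = (B + (½)*14)/(B + 182) = (B + 7)/(182 + B) = (7 + B)/(182 + B))
1/(1/(-20190 - 11956)) - E(n(m(-5))) = 1/(1/(-20190 - 11956)) - (7 + 6)/(182 + 6) = 1/(1/(-32146)) - 13/188 = 1/(-1/32146) - 13/188 = -32146 - 1*13/188 = -32146 - 13/188 = -6043461/188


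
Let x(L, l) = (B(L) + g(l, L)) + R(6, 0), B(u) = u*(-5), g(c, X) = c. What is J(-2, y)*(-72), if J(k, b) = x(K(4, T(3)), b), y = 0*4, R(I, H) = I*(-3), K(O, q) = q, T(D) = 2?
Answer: 2016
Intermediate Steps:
R(I, H) = -3*I
B(u) = -5*u
x(L, l) = -18 + l - 5*L (x(L, l) = (-5*L + l) - 3*6 = (l - 5*L) - 18 = -18 + l - 5*L)
y = 0
J(k, b) = -28 + b (J(k, b) = -18 + b - 5*2 = -18 + b - 10 = -28 + b)
J(-2, y)*(-72) = (-28 + 0)*(-72) = -28*(-72) = 2016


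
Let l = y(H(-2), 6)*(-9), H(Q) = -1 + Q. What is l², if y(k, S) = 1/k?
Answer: 9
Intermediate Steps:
l = 3 (l = -9/(-1 - 2) = -9/(-3) = -⅓*(-9) = 3)
l² = 3² = 9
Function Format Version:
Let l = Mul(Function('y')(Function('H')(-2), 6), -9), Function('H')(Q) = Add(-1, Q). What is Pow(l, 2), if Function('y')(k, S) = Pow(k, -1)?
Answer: 9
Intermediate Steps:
l = 3 (l = Mul(Pow(Add(-1, -2), -1), -9) = Mul(Pow(-3, -1), -9) = Mul(Rational(-1, 3), -9) = 3)
Pow(l, 2) = Pow(3, 2) = 9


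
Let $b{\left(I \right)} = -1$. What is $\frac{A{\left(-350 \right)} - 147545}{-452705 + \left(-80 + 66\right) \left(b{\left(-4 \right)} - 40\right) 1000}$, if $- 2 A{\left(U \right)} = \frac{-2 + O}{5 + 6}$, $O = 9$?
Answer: $- \frac{190941}{156970} \approx -1.2164$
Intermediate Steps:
$A{\left(U \right)} = - \frac{7}{22}$ ($A{\left(U \right)} = - \frac{\frac{1}{5 + 6} \left(-2 + 9\right)}{2} = - \frac{\frac{1}{11} \cdot 7}{2} = \left(- \frac{1}{2}\right) \frac{7}{11} = - \frac{7}{22}$)
$\frac{A{\left(-350 \right)} - 147545}{-452705 + \left(-80 + 66\right) \left(b{\left(-4 \right)} - 40\right) 1000} = \frac{- \frac{7}{22} - 147545}{-452705 + \left(-80 + 66\right) \left(-1 - 40\right) 1000} = - \frac{3245997}{22 \left(-452705 + \left(-14\right) \left(-41\right) 1000\right)} = - \frac{3245997}{22 \left(-452705 + 574 \cdot 1000\right)} = - \frac{3245997}{22 \left(-452705 + 574000\right)} = - \frac{3245997}{22 \cdot 121295} = \left(- \frac{3245997}{22}\right) \frac{1}{121295} = - \frac{190941}{156970}$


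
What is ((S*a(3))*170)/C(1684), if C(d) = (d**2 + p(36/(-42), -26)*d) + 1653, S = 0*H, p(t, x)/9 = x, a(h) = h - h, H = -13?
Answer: 0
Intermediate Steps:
a(h) = 0
p(t, x) = 9*x
S = 0 (S = 0*(-13) = 0)
C(d) = 1653 + d**2 - 234*d (C(d) = (d**2 + (9*(-26))*d) + 1653 = (d**2 - 234*d) + 1653 = 1653 + d**2 - 234*d)
((S*a(3))*170)/C(1684) = ((0*0)*170)/(1653 + 1684**2 - 234*1684) = (0*170)/(1653 + 2835856 - 394056) = 0/2443453 = 0*(1/2443453) = 0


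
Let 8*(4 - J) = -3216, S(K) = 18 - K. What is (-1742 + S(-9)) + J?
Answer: -1309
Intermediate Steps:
J = 406 (J = 4 - ⅛*(-3216) = 4 + 402 = 406)
(-1742 + S(-9)) + J = (-1742 + (18 - 1*(-9))) + 406 = (-1742 + (18 + 9)) + 406 = (-1742 + 27) + 406 = -1715 + 406 = -1309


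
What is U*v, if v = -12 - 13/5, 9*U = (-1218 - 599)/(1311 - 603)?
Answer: 132641/31860 ≈ 4.1632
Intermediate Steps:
U = -1817/6372 (U = ((-1218 - 599)/(1311 - 603))/9 = (-1817/708)/9 = (-1817*1/708)/9 = (⅑)*(-1817/708) = -1817/6372 ≈ -0.28515)
v = -73/5 (v = -12 - 13/5 = -73/5 ≈ -14.600)
U*v = -1817/6372*(-73/5) = 132641/31860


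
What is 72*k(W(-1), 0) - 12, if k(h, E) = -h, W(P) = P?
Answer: 60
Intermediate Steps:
72*k(W(-1), 0) - 12 = 72*(-1*(-1)) - 12 = 72*1 - 12 = 72 - 12 = 60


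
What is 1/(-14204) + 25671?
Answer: 364630883/14204 ≈ 25671.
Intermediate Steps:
1/(-14204) + 25671 = -1/14204 + 25671 = 364630883/14204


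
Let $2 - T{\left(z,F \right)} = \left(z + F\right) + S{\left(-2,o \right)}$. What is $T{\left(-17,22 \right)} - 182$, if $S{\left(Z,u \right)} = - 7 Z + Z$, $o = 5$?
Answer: $-197$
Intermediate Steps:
$S{\left(Z,u \right)} = - 6 Z$
$T{\left(z,F \right)} = -10 - F - z$ ($T{\left(z,F \right)} = 2 - \left(\left(z + F\right) - -12\right) = 2 - \left(\left(F + z\right) + 12\right) = 2 - \left(12 + F + z\right) = -10 - F - z$)
$T{\left(-17,22 \right)} - 182 = \left(-10 - 22 - -17\right) - 182 = \left(-10 - 22 + 17\right) - 182 = -15 - 182 = -197$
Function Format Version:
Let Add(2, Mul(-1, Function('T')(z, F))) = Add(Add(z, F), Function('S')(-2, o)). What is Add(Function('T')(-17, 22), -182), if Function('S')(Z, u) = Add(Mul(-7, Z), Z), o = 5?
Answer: -197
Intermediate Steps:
Function('S')(Z, u) = Mul(-6, Z)
Function('T')(z, F) = Add(-10, Mul(-1, F), Mul(-1, z)) (Function('T')(z, F) = Add(2, Mul(-1, Add(Add(z, F), Mul(-6, -2)))) = Add(2, Mul(-1, Add(Add(F, z), 12))) = Add(2, Mul(-1, Add(12, F, z))) = Add(2, Add(-12, Mul(-1, F), Mul(-1, z))) = Add(-10, Mul(-1, F), Mul(-1, z)))
Add(Function('T')(-17, 22), -182) = Add(Add(-10, Mul(-1, 22), Mul(-1, -17)), -182) = Add(Add(-10, -22, 17), -182) = Add(-15, -182) = -197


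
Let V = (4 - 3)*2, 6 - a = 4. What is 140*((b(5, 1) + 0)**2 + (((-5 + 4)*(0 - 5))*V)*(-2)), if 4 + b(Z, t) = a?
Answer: -2240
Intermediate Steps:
a = 2 (a = 6 - 1*4 = 6 - 4 = 2)
b(Z, t) = -2 (b(Z, t) = -4 + 2 = -2)
V = 2 (V = 1*2 = 2)
140*((b(5, 1) + 0)**2 + (((-5 + 4)*(0 - 5))*V)*(-2)) = 140*((-2 + 0)**2 + (((-5 + 4)*(0 - 5))*2)*(-2)) = 140*((-2)**2 + (-1*(-5)*2)*(-2)) = 140*(4 + (5*2)*(-2)) = 140*(4 + 10*(-2)) = 140*(4 - 20) = 140*(-16) = -2240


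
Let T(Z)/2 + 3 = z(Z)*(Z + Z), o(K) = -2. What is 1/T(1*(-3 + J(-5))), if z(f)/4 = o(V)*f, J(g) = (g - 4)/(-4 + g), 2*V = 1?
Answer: -1/134 ≈ -0.0074627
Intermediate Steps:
V = ½ (V = (½)*1 = ½ ≈ 0.50000)
J(g) = 1 (J(g) = (-4 + g)/(-4 + g) = 1)
z(f) = -8*f (z(f) = 4*(-2*f) = -8*f)
T(Z) = -6 - 32*Z² (T(Z) = -6 + 2*((-8*Z)*(Z + Z)) = -6 + 2*((-8*Z)*(2*Z)) = -6 + 2*(-16*Z²) = -6 - 32*Z²)
1/T(1*(-3 + J(-5))) = 1/(-6 - 32*(-3 + 1)²) = 1/(-6 - 32*(1*(-2))²) = 1/(-6 - 32*(-2)²) = 1/(-6 - 32*4) = 1/(-6 - 128) = 1/(-134) = -1/134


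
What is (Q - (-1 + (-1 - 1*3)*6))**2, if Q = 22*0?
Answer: 625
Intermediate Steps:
Q = 0
(Q - (-1 + (-1 - 1*3)*6))**2 = (0 - (-1 + (-1 - 1*3)*6))**2 = (0 - (-1 + (-1 - 3)*6))**2 = (0 - (-1 - 4*6))**2 = (0 - (-1 - 24))**2 = (0 - 1*(-25))**2 = (0 + 25)**2 = 25**2 = 625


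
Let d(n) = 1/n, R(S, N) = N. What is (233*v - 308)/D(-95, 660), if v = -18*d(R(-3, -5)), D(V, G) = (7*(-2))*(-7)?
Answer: 1327/245 ≈ 5.4163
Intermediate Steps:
D(V, G) = 98 (D(V, G) = -14*(-7) = 98)
v = 18/5 (v = -18/(-5) = -18*(-⅕) = 18/5 ≈ 3.6000)
(233*v - 308)/D(-95, 660) = (233*(18/5) - 308)/98 = (4194/5 - 308)*(1/98) = (2654/5)*(1/98) = 1327/245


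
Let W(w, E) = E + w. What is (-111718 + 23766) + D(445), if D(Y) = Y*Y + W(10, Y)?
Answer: 110528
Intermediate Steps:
D(Y) = 10 + Y + Y**2 (D(Y) = Y*Y + (Y + 10) = Y**2 + (10 + Y) = 10 + Y + Y**2)
(-111718 + 23766) + D(445) = (-111718 + 23766) + (10 + 445 + 445**2) = -87952 + (10 + 445 + 198025) = -87952 + 198480 = 110528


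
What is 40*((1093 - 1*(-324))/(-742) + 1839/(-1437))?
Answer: -22671780/177709 ≈ -127.58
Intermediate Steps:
40*((1093 - 1*(-324))/(-742) + 1839/(-1437)) = 40*((1093 + 324)*(-1/742) + 1839*(-1/1437)) = 40*(1417*(-1/742) - 613/479) = 40*(-1417/742 - 613/479) = 40*(-1133589/355418) = -22671780/177709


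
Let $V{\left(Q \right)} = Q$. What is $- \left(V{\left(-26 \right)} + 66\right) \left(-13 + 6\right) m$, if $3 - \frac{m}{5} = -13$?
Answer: $22400$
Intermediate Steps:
$m = 80$ ($m = 15 - -65 = 15 + 65 = 80$)
$- \left(V{\left(-26 \right)} + 66\right) \left(-13 + 6\right) m = - \left(-26 + 66\right) \left(-13 + 6\right) 80 = - 40 \left(\left(-7\right) 80\right) = - 40 \left(-560\right) = \left(-1\right) \left(-22400\right) = 22400$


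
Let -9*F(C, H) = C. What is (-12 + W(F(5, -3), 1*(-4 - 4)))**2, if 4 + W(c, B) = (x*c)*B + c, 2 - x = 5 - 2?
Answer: 441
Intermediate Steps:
x = -1 (x = 2 - (5 - 2) = 2 - 1*3 = 2 - 3 = -1)
F(C, H) = -C/9
W(c, B) = -4 + c - B*c (W(c, B) = -4 + ((-c)*B + c) = -4 + (-B*c + c) = -4 + (c - B*c) = -4 + c - B*c)
(-12 + W(F(5, -3), 1*(-4 - 4)))**2 = (-12 + (-4 - 1/9*5 - 1*(-4 - 4)*(-1/9*5)))**2 = (-12 + (-4 - 5/9 - 1*1*(-8)*(-5/9)))**2 = (-12 + (-4 - 5/9 - 1*(-8)*(-5/9)))**2 = (-12 + (-4 - 5/9 - 40/9))**2 = (-12 - 9)**2 = (-21)**2 = 441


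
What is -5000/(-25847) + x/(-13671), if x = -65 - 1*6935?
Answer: 35612000/50479191 ≈ 0.70548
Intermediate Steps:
x = -7000 (x = -65 - 6935 = -7000)
-5000/(-25847) + x/(-13671) = -5000/(-25847) - 7000/(-13671) = -5000*(-1/25847) - 7000*(-1/13671) = 5000/25847 + 1000/1953 = 35612000/50479191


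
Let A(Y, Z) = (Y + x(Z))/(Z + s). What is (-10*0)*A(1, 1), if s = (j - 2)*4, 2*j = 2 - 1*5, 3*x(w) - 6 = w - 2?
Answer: 0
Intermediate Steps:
x(w) = 4/3 + w/3 (x(w) = 2 + (w - 2)/3 = 2 + (-2 + w)/3 = 2 + (-2/3 + w/3) = 4/3 + w/3)
j = -3/2 (j = (2 - 1*5)/2 = (2 - 5)/2 = (1/2)*(-3) = -3/2 ≈ -1.5000)
s = -14 (s = (-3/2 - 2)*4 = -7/2*4 = -14)
A(Y, Z) = (4/3 + Y + Z/3)/(-14 + Z) (A(Y, Z) = (Y + (4/3 + Z/3))/(Z - 14) = (4/3 + Y + Z/3)/(-14 + Z))
(-10*0)*A(1, 1) = (-10*0)*((4 + 1 + 3*1)/(3*(-14 + 1))) = 0*((1/3)*(4 + 1 + 3)/(-13)) = 0*((1/3)*(-1/13)*8) = 0*(-8/39) = 0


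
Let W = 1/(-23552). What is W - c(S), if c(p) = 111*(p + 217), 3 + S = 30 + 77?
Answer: -839181313/23552 ≈ -35631.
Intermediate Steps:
S = 104 (S = -3 + (30 + 77) = -3 + 107 = 104)
c(p) = 24087 + 111*p (c(p) = 111*(217 + p) = 24087 + 111*p)
W = -1/23552 ≈ -4.2459e-5
W - c(S) = -1/23552 - (24087 + 111*104) = -1/23552 - (24087 + 11544) = -1/23552 - 1*35631 = -1/23552 - 35631 = -839181313/23552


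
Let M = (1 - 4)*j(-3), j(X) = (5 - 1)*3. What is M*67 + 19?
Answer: -2393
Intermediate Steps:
j(X) = 12 (j(X) = 4*3 = 12)
M = -36 (M = (1 - 4)*12 = -3*12 = -36)
M*67 + 19 = -36*67 + 19 = -2412 + 19 = -2393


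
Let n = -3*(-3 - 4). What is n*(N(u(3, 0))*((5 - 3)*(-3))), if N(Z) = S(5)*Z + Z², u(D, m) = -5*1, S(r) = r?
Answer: 0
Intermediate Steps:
u(D, m) = -5
N(Z) = Z² + 5*Z (N(Z) = 5*Z + Z² = Z² + 5*Z)
n = 21 (n = -3*(-7) = 21)
n*(N(u(3, 0))*((5 - 3)*(-3))) = 21*((-5*(5 - 5))*((5 - 3)*(-3))) = 21*((-5*0)*(2*(-3))) = 21*(0*(-6)) = 21*0 = 0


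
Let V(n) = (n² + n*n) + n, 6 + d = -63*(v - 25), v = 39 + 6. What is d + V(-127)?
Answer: 30865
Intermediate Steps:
v = 45
d = -1266 (d = -6 - 63*(45 - 25) = -6 - 63*20 = -6 - 1260 = -1266)
V(n) = n + 2*n² (V(n) = (n² + n²) + n = 2*n² + n = n + 2*n²)
d + V(-127) = -1266 - 127*(1 + 2*(-127)) = -1266 - 127*(1 - 254) = -1266 - 127*(-253) = -1266 + 32131 = 30865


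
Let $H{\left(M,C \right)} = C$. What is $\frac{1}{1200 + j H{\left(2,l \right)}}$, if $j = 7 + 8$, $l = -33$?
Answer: $\frac{1}{705} \approx 0.0014184$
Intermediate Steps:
$j = 15$
$\frac{1}{1200 + j H{\left(2,l \right)}} = \frac{1}{1200 + 15 \left(-33\right)} = \frac{1}{1200 - 495} = \frac{1}{705}$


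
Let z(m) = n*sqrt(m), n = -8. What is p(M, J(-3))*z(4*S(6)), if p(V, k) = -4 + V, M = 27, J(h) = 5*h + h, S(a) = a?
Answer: -368*sqrt(6) ≈ -901.41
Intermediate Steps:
J(h) = 6*h
z(m) = -8*sqrt(m)
p(M, J(-3))*z(4*S(6)) = (-4 + 27)*(-8*2*sqrt(6)) = 23*(-16*sqrt(6)) = -368*sqrt(6)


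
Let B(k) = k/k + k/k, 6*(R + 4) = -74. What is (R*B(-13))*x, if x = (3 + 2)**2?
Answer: -2450/3 ≈ -816.67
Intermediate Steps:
R = -49/3 (R = -4 + (1/6)*(-74) = -4 - 37/3 = -49/3 ≈ -16.333)
x = 25 (x = 5**2 = 25)
B(k) = 2 (B(k) = 1 + 1 = 2)
(R*B(-13))*x = -49/3*2*25 = -98/3*25 = -2450/3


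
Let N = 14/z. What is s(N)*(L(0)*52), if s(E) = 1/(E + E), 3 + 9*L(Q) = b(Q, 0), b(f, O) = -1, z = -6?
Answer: 104/21 ≈ 4.9524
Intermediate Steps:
L(Q) = -4/9 (L(Q) = -⅓ + (⅑)*(-1) = -⅓ - ⅑ = -4/9)
N = -7/3 (N = 14/(-6) = 14*(-⅙) = -7/3 ≈ -2.3333)
s(E) = 1/(2*E)
s(N)*(L(0)*52) = (1/(2*(-7/3)))*(-4/9*52) = ((½)*(-3/7))*(-208/9) = -3/14*(-208/9) = 104/21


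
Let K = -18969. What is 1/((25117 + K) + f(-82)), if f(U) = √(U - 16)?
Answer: 3074/18899001 - 7*I*√2/37798002 ≈ 0.00016265 - 2.6191e-7*I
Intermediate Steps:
f(U) = √(-16 + U)
1/((25117 + K) + f(-82)) = 1/((25117 - 18969) + √(-16 - 82)) = 1/(6148 + √(-98)) = 1/(6148 + 7*I*√2)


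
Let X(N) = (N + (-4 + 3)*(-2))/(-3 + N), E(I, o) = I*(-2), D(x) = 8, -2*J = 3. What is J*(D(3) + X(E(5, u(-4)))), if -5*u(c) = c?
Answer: -168/13 ≈ -12.923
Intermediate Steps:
J = -3/2 (J = -1/2*3 = -3/2 ≈ -1.5000)
u(c) = -c/5
E(I, o) = -2*I
X(N) = (2 + N)/(-3 + N) (X(N) = (N - 1*(-2))/(-3 + N) = (N + 2)/(-3 + N) = (2 + N)/(-3 + N))
J*(D(3) + X(E(5, u(-4)))) = -3*(8 + (2 - 2*5)/(-3 - 2*5))/2 = -3*(8 + (2 - 10)/(-3 - 10))/2 = -3*(8 - 8/(-13))/2 = -3*(8 - 1/13*(-8))/2 = -3*(8 + 8/13)/2 = -3/2*112/13 = -168/13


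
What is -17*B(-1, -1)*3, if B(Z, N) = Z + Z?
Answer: 102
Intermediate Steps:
B(Z, N) = 2*Z
-17*B(-1, -1)*3 = -34*(-1)*3 = -17*(-2)*3 = 34*3 = 102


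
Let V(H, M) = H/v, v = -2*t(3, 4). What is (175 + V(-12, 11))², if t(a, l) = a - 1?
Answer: 31684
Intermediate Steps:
t(a, l) = -1 + a
v = -4 (v = -2*(-1 + 3) = -2*2 = -1*4 = -4)
V(H, M) = -H/4 (V(H, M) = H/(-4) = H*(-¼) = -H/4)
(175 + V(-12, 11))² = (175 - ¼*(-12))² = (175 + 3)² = 178² = 31684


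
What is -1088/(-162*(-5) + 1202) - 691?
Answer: -347845/503 ≈ -691.54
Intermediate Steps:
-1088/(-162*(-5) + 1202) - 691 = -1088/(810 + 1202) - 691 = -1088/2012 - 691 = -1088*1/2012 - 691 = -272/503 - 691 = -347845/503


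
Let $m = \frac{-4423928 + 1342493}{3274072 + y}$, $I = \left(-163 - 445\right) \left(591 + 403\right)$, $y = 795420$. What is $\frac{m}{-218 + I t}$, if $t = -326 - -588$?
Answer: $\frac{440205}{92052165999352} \approx 4.7821 \cdot 10^{-9}$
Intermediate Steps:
$I = -604352$ ($I = \left(-608\right) 994 = -604352$)
$t = 262$ ($t = -326 + 588 = 262$)
$m = - \frac{440205}{581356}$ ($m = \frac{-4423928 + 1342493}{3274072 + 795420} = - \frac{3081435}{4069492} = \left(-3081435\right) \frac{1}{4069492} = - \frac{440205}{581356} \approx -0.7572$)
$\frac{m}{-218 + I t} = - \frac{440205}{581356 \left(-218 - 158340224\right)} = - \frac{440205}{581356 \left(-158340442\right)} = \left(- \frac{440205}{581356}\right) \left(- \frac{1}{158340442}\right) = \frac{440205}{92052165999352}$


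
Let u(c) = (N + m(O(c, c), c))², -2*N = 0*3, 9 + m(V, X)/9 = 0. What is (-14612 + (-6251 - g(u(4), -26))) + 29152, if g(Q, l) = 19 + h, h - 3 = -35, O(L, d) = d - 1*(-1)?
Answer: 8302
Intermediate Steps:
O(L, d) = 1 + d (O(L, d) = d + 1 = 1 + d)
m(V, X) = -81 (m(V, X) = -81 + 9*0 = -81 + 0 = -81)
h = -32 (h = 3 - 35 = -32)
N = 0 (N = -0*3 = -½*0 = 0)
u(c) = 6561 (u(c) = (0 - 81)² = (-81)² = 6561)
g(Q, l) = -13 (g(Q, l) = 19 - 32 = -13)
(-14612 + (-6251 - g(u(4), -26))) + 29152 = (-14612 + (-6251 - 1*(-13))) + 29152 = (-14612 + (-6251 + 13)) + 29152 = (-14612 - 6238) + 29152 = -20850 + 29152 = 8302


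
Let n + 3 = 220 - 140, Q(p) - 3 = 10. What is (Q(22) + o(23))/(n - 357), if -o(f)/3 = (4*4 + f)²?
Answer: 65/4 ≈ 16.250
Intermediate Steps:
Q(p) = 13 (Q(p) = 3 + 10 = 13)
o(f) = -3*(16 + f)² (o(f) = -3*(4*4 + f)² = -3*(16 + f)²)
n = 77 (n = -3 + (220 - 140) = -3 + 80 = 77)
(Q(22) + o(23))/(n - 357) = (13 - 3*(16 + 23)²)/(77 - 357) = (13 - 3*39²)/(-280) = (13 - 3*1521)*(-1/280) = (13 - 4563)*(-1/280) = -4550*(-1/280) = 65/4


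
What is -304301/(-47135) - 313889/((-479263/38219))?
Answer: 565601984385448/22590061505 ≈ 25038.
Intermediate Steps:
-304301/(-47135) - 313889/((-479263/38219)) = -304301*(-1/47135) - 313889/((-479263*1/38219)) = 304301/47135 - 313889/(-479263/38219) = 304301/47135 - 313889*(-38219/479263) = 304301/47135 + 11996523691/479263 = 565601984385448/22590061505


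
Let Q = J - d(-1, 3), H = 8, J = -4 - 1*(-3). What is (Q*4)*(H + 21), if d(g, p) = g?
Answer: 0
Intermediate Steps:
J = -1 (J = -4 + 3 = -1)
Q = 0 (Q = -1 - 1*(-1) = -1 + 1 = 0)
(Q*4)*(H + 21) = (0*4)*(8 + 21) = 0*29 = 0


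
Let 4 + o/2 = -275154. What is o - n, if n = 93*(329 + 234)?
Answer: -602675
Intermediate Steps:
o = -550316 (o = -8 + 2*(-275154) = -8 - 550308 = -550316)
n = 52359 (n = 93*563 = 52359)
o - n = -550316 - 1*52359 = -550316 - 52359 = -602675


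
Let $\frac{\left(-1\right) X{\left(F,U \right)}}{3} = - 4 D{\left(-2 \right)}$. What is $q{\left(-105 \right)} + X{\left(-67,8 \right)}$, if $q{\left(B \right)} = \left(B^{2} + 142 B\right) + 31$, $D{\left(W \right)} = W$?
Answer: $-3878$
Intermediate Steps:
$q{\left(B \right)} = 31 + B^{2} + 142 B$
$X{\left(F,U \right)} = -24$ ($X{\left(F,U \right)} = - 3 \left(\left(-4\right) \left(-2\right)\right) = \left(-3\right) 8 = -24$)
$q{\left(-105 \right)} + X{\left(-67,8 \right)} = \left(31 + \left(-105\right)^{2} + 142 \left(-105\right)\right) - 24 = \left(31 + 11025 - 14910\right) - 24 = -3854 - 24 = -3878$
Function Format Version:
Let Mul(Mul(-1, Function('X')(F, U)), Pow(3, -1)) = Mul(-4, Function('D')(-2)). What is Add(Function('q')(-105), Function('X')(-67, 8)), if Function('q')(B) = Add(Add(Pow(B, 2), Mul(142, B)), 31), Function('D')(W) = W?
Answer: -3878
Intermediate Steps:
Function('q')(B) = Add(31, Pow(B, 2), Mul(142, B))
Function('X')(F, U) = -24 (Function('X')(F, U) = Mul(-3, Mul(-4, -2)) = Mul(-3, 8) = -24)
Add(Function('q')(-105), Function('X')(-67, 8)) = Add(Add(31, Pow(-105, 2), Mul(142, -105)), -24) = Add(Add(31, 11025, -14910), -24) = Add(-3854, -24) = -3878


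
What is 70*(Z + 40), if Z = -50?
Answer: -700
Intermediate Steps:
70*(Z + 40) = 70*(-50 + 40) = 70*(-10) = -700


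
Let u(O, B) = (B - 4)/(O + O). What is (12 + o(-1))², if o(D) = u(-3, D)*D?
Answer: 4489/36 ≈ 124.69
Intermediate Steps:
u(O, B) = (-4 + B)/(2*O) (u(O, B) = (-4 + B)/((2*O)) = (-4 + B)*(1/(2*O)) = (-4 + B)/(2*O))
o(D) = D*(⅔ - D/6) (o(D) = ((½)*(-4 + D)/(-3))*D = ((½)*(-⅓)*(-4 + D))*D = (⅔ - D/6)*D = D*(⅔ - D/6))
(12 + o(-1))² = (12 + (⅙)*(-1)*(4 - 1*(-1)))² = (12 + (⅙)*(-1)*(4 + 1))² = (12 + (⅙)*(-1)*5)² = (12 - ⅚)² = (67/6)² = 4489/36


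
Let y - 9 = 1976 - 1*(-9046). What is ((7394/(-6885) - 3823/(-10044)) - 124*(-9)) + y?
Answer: 10369787879/853740 ≈ 12146.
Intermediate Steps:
y = 11031 (y = 9 + (1976 - 1*(-9046)) = 9 + (1976 + 9046) = 9 + 11022 = 11031)
((7394/(-6885) - 3823/(-10044)) - 124*(-9)) + y = ((7394/(-6885) - 3823/(-10044)) - 124*(-9)) + 11031 = ((7394*(-1/6885) - 3823*(-1/10044)) + 1116) + 11031 = ((-7394/6885 + 3823/10044) + 1116) + 11031 = (-591901/853740 + 1116) + 11031 = 952181939/853740 + 11031 = 10369787879/853740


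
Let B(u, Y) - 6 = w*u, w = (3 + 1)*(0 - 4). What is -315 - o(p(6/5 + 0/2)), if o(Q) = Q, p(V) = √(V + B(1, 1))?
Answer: -315 - 2*I*√55/5 ≈ -315.0 - 2.9665*I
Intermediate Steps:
w = -16 (w = 4*(-4) = -16)
B(u, Y) = 6 - 16*u
p(V) = √(-10 + V) (p(V) = √(V + (6 - 16*1)) = √(V + (6 - 16)) = √(V - 10) = √(-10 + V))
-315 - o(p(6/5 + 0/2)) = -315 - √(-10 + (6/5 + 0/2)) = -315 - √(-10 + (6*(⅕) + 0*(½))) = -315 - √(-10 + (6/5 + 0)) = -315 - √(-10 + 6/5) = -315 - √(-44/5) = -315 - 2*I*√55/5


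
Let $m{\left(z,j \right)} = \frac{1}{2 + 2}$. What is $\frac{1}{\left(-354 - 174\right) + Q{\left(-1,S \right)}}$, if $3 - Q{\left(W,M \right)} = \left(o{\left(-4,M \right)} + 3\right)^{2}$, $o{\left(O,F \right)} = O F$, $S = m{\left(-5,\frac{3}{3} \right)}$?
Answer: $- \frac{1}{529} \approx -0.0018904$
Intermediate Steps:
$m{\left(z,j \right)} = \frac{1}{4}$
$S = \frac{1}{4} \approx 0.25$
$o{\left(O,F \right)} = F O$
$Q{\left(W,M \right)} = 3 - \left(3 - 4 M\right)^{2}$ ($Q{\left(W,M \right)} = 3 - \left(M \left(-4\right) + 3\right)^{2} = 3 - \left(- 4 M + 3\right)^{2} = 3 - \left(3 - 4 M\right)^{2}$)
$\frac{1}{\left(-354 - 174\right) + Q{\left(-1,S \right)}} = \frac{1}{\left(-354 - 174\right) + \left(3 - \left(-3 + 4 \cdot \frac{1}{4}\right)^{2}\right)} = \frac{1}{\left(-354 - 174\right) + \left(3 - \left(-3 + 1\right)^{2}\right)} = \frac{1}{-528 + \left(3 - \left(-2\right)^{2}\right)} = \frac{1}{-528 + \left(3 - 4\right)} = \frac{1}{-528 - 1} = \frac{1}{-529} = - \frac{1}{529}$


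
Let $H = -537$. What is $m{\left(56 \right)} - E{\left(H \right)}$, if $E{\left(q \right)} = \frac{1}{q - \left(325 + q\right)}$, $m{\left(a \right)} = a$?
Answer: $\frac{18201}{325} \approx 56.003$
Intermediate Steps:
$E{\left(q \right)} = - \frac{1}{325}$ ($E{\left(q \right)} = \frac{1}{-325} = - \frac{1}{325}$)
$m{\left(56 \right)} - E{\left(H \right)} = 56 - - \frac{1}{325} = 56 + \frac{1}{325} = \frac{18201}{325}$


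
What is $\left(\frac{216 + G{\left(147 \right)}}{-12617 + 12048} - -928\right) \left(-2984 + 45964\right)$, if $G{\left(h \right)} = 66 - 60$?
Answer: $\frac{22685273800}{569} \approx 3.9869 \cdot 10^{7}$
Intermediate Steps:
$G{\left(h \right)} = 6$
$\left(\frac{216 + G{\left(147 \right)}}{-12617 + 12048} - -928\right) \left(-2984 + 45964\right) = \left(\frac{216 + 6}{-12617 + 12048} - -928\right) \left(-2984 + 45964\right) = \left(\frac{222}{-569} + \left(-60 + 988\right)\right) 42980 = \left(222 \left(- \frac{1}{569}\right) + 928\right) 42980 = \left(- \frac{222}{569} + 928\right) 42980 = \frac{527810}{569} \cdot 42980 = \frac{22685273800}{569}$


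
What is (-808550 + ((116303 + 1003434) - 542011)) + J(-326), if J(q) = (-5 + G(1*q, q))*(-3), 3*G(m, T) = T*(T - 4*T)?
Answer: 88019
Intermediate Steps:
G(m, T) = -T² (G(m, T) = (T*(T - 4*T))/3 = (T*(-3*T))/3 = (-3*T²)/3 = -T²)
J(q) = 15 + 3*q² (J(q) = (-5 - q²)*(-3) = 15 + 3*q²)
(-808550 + ((116303 + 1003434) - 542011)) + J(-326) = (-808550 + ((116303 + 1003434) - 542011)) + (15 + 3*(-326)²) = (-808550 + (1119737 - 542011)) + (15 + 3*106276) = (-808550 + 577726) + (15 + 318828) = -230824 + 318843 = 88019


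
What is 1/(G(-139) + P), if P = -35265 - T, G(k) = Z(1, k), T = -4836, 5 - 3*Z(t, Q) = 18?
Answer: -3/91300 ≈ -3.2859e-5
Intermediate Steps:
Z(t, Q) = -13/3 (Z(t, Q) = 5/3 - ⅓*18 = 5/3 - 6 = -13/3)
G(k) = -13/3
P = -30429 (P = -35265 - 1*(-4836) = -35265 + 4836 = -30429)
1/(G(-139) + P) = 1/(-13/3 - 30429) = 1/(-91300/3) = -3/91300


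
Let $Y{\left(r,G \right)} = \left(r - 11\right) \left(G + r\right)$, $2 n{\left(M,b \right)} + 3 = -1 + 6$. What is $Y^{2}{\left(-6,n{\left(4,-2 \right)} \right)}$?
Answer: $7225$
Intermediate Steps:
$n{\left(M,b \right)} = 1$ ($n{\left(M,b \right)} = - \frac{3}{2} + \frac{-1 + 6}{2} = - \frac{3}{2} + \frac{1}{2} \cdot 5 = - \frac{3}{2} + \frac{5}{2} = 1$)
$Y{\left(r,G \right)} = \left(-11 + r\right) \left(G + r\right)$
$Y^{2}{\left(-6,n{\left(4,-2 \right)} \right)} = \left(\left(-6\right)^{2} - 11 - -66 + 1 \left(-6\right)\right)^{2} = \left(36 - 11 + 66 - 6\right)^{2} = 85^{2} = 7225$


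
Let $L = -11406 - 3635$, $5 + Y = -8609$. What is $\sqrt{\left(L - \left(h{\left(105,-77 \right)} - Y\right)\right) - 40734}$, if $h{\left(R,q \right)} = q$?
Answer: $2 i \sqrt{16078} \approx 253.6 i$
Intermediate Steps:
$Y = -8614$ ($Y = -5 - 8609 = -8614$)
$L = -15041$ ($L = -11406 - 3635 = -15041$)
$\sqrt{\left(L - \left(h{\left(105,-77 \right)} - Y\right)\right) - 40734} = \sqrt{\left(-15041 - \left(-77 - -8614\right)\right) - 40734} = \sqrt{\left(-15041 - \left(-77 + 8614\right)\right) - 40734} = \sqrt{\left(-15041 - 8537\right) - 40734} = \sqrt{-23578 - 40734} = \sqrt{-64312} = 2 i \sqrt{16078}$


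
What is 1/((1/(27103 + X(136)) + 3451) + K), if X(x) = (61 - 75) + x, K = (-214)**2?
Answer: 27225/1340749576 ≈ 2.0306e-5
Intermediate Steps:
K = 45796
X(x) = -14 + x
1/((1/(27103 + X(136)) + 3451) + K) = 1/((1/(27103 + (-14 + 136)) + 3451) + 45796) = 1/((1/(27103 + 122) + 3451) + 45796) = 1/((1/27225 + 3451) + 45796) = 1/(93953476/27225 + 45796) = 1/(1340749576/27225) = 27225/1340749576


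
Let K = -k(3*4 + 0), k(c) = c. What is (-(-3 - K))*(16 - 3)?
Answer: -117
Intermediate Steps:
K = -12 (K = -(3*4 + 0) = -(12 + 0) = -1*12 = -12)
(-(-3 - K))*(16 - 3) = (-(-3 - 1*(-12)))*(16 - 3) = -(-3 + 12)*13 = -1*9*13 = -9*13 = -117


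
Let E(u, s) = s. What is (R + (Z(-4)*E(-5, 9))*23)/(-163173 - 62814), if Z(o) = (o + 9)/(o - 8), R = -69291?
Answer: 92503/301316 ≈ 0.30700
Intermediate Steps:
Z(o) = (9 + o)/(-8 + o)
(R + (Z(-4)*E(-5, 9))*23)/(-163173 - 62814) = (-69291 + (((9 - 4)/(-8 - 4))*9)*23)/(-163173 - 62814) = (-69291 + ((5/(-12))*9)*23)/(-225987) = (-69291 + (-1/12*5*9)*23)*(-1/225987) = (-69291 - 5/12*9*23)*(-1/225987) = (-69291 - 15/4*23)*(-1/225987) = (-69291 - 345/4)*(-1/225987) = -277509/4*(-1/225987) = 92503/301316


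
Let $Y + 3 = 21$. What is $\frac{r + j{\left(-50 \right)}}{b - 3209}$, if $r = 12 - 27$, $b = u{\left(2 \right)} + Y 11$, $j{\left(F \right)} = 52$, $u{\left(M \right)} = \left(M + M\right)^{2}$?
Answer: $- \frac{37}{2995} \approx -0.012354$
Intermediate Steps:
$u{\left(M \right)} = 4 M^{2}$ ($u{\left(M \right)} = \left(2 M\right)^{2} = 4 M^{2}$)
$Y = 18$ ($Y = -3 + 21 = 18$)
$b = 214$ ($b = 4 \cdot 2^{2} + 18 \cdot 11 = 4 \cdot 4 + 198 = 16 + 198 = 214$)
$r = -15$ ($r = 12 - 27 = -15$)
$\frac{r + j{\left(-50 \right)}}{b - 3209} = \frac{-15 + 52}{214 - 3209} = \frac{37}{-2995} = 37 \left(- \frac{1}{2995}\right) = - \frac{37}{2995}$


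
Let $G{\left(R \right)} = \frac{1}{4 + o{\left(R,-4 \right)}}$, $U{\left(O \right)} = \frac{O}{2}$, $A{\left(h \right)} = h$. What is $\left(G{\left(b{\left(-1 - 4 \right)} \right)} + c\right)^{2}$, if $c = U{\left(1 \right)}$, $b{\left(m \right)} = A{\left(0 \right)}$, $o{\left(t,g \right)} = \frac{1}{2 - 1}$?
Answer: $\frac{49}{100} \approx 0.49$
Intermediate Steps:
$o{\left(t,g \right)} = 1$ ($o{\left(t,g \right)} = 1^{-1} = 1$)
$b{\left(m \right)} = 0$
$U{\left(O \right)} = \frac{O}{2}$ ($U{\left(O \right)} = O \frac{1}{2} = \frac{O}{2}$)
$c = \frac{1}{2}$ ($c = \frac{1}{2} \cdot 1 = \frac{1}{2} \approx 0.5$)
$G{\left(R \right)} = \frac{1}{5}$ ($G{\left(R \right)} = \frac{1}{4 + 1} = \frac{1}{5}$)
$\left(G{\left(b{\left(-1 - 4 \right)} \right)} + c\right)^{2} = \left(\frac{1}{5} + \frac{1}{2}\right)^{2} = \left(\frac{7}{10}\right)^{2} = \frac{49}{100}$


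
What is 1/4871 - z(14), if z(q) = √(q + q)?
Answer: 1/4871 - 2*√7 ≈ -5.2913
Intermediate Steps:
z(q) = √2*√q (z(q) = √(2*q) = √2*√q)
1/4871 - z(14) = 1/4871 - √2*√14 = 1/4871 - 2*√7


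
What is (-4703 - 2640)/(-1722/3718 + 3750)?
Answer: -13650637/6970389 ≈ -1.9584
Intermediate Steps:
(-4703 - 2640)/(-1722/3718 + 3750) = -7343/(-1722*1/3718 + 3750) = -7343/(-861/1859 + 3750) = -7343/6970389/1859 = -7343*1859/6970389 = -13650637/6970389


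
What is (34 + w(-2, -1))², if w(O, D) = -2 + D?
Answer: 961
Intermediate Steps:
(34 + w(-2, -1))² = (34 + (-2 - 1))² = (34 - 3)² = 31² = 961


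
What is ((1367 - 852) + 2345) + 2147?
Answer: 5007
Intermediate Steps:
((1367 - 852) + 2345) + 2147 = (515 + 2345) + 2147 = 2860 + 2147 = 5007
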